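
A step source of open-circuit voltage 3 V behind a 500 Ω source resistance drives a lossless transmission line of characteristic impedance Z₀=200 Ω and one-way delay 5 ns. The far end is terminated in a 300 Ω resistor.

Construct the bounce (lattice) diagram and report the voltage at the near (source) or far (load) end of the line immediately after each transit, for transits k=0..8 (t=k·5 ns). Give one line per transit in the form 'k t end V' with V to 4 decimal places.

0 0 source 0.8571
1 5 load 1.0286
2 10 source 1.1020
3 15 load 1.1167
4 20 source 1.1230
5 25 load 1.1243
6 30 source 1.1248
7 35 load 1.1249
8 40 source 1.1250

Γ_L=0.200000, Γ_S=0.428571; launch V₁=3·200/700=0.857143
k=0 src: V=0.8571
k=1 load: inc=0.857143, refl=0.857143·0.200000=0.1714; V=0.000000+0.857143+0.171429=1.0286
k=2 src: inc=0.171429, refl=0.171429·0.428571=0.0735; V=0.857143+0.171429+0.073469=1.1020
k=3 load: inc=0.073469, refl=0.073469·0.200000=0.0147; V=1.028571+0.073469+0.014694=1.1167
k=4 src: inc=0.014694, refl=0.014694·0.428571=0.0063; V=1.102041+0.014694+0.006297=1.1230
k=5 load: inc=0.006297, refl=0.006297·0.200000=0.0013; V=1.116735+0.006297+0.001259=1.1243
k=6 src: inc=0.001259, refl=0.001259·0.428571=0.0005; V=1.123032+0.001259+0.000540=1.1248
k=7 load: inc=0.000540, refl=0.000540·0.200000=0.0001; V=1.124292+0.000540+0.000108=1.1249
k=8 src: inc=0.000108, refl=0.000108·0.428571=0.0000; V=1.124831+0.000108+0.000046=1.1250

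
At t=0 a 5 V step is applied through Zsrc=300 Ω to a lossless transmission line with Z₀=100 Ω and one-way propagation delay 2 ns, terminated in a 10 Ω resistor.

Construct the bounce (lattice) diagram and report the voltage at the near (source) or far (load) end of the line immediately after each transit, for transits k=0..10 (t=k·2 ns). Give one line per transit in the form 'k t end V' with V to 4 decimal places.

Γ_L=-0.818182, Γ_S=0.500000; launch V₁=5·100/400=1.250000
k=0 src: V=1.2500
k=1 load: inc=1.250000, refl=1.250000·-0.818182=-1.0227; V=0.000000+1.250000+-1.022727=0.2273
k=2 src: inc=-1.022727, refl=-1.022727·0.500000=-0.5114; V=1.250000+-1.022727+-0.511364=-0.2841
k=3 load: inc=-0.511364, refl=-0.511364·-0.818182=0.4184; V=0.227273+-0.511364+0.418388=0.1343
k=4 src: inc=0.418388, refl=0.418388·0.500000=0.2092; V=-0.284091+0.418388+0.209194=0.3435
k=5 load: inc=0.209194, refl=0.209194·-0.818182=-0.1712; V=0.134298+0.209194+-0.171159=0.1723
k=6 src: inc=-0.171159, refl=-0.171159·0.500000=-0.0856; V=0.343492+-0.171159+-0.085579=0.0868
k=7 load: inc=-0.085579, refl=-0.085579·-0.818182=0.0700; V=0.172333+-0.085579+0.070020=0.1568
k=8 src: inc=0.070020, refl=0.070020·0.500000=0.0350; V=0.086753+0.070020+0.035010=0.1918
k=9 load: inc=0.035010, refl=0.035010·-0.818182=-0.0286; V=0.156773+0.035010+-0.028644=0.1631
k=10 src: inc=-0.028644, refl=-0.028644·0.500000=-0.0143; V=0.191783+-0.028644+-0.014322=0.1488

0 0 source 1.2500
1 2 load 0.2273
2 4 source -0.2841
3 6 load 0.1343
4 8 source 0.3435
5 10 load 0.1723
6 12 source 0.0868
7 14 load 0.1568
8 16 source 0.1918
9 18 load 0.1631
10 20 source 0.1488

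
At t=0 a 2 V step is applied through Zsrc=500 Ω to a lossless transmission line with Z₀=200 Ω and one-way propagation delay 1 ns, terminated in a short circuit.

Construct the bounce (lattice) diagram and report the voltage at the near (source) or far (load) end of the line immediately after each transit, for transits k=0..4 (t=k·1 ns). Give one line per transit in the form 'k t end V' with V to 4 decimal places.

0 0 source 0.5714
1 1 load 0.0000
2 2 source -0.2449
3 3 load 0.0000
4 4 source 0.1050

Γ_L=-1.000000, Γ_S=0.428571; launch V₁=2·200/700=0.571429
k=0 src: V=0.5714
k=1 load: inc=0.571429, refl=0.571429·-1.000000=-0.5714; V=0.000000+0.571429+-0.571429=0.0000
k=2 src: inc=-0.571429, refl=-0.571429·0.428571=-0.2449; V=0.571429+-0.571429+-0.244898=-0.2449
k=3 load: inc=-0.244898, refl=-0.244898·-1.000000=0.2449; V=0.000000+-0.244898+0.244898=0.0000
k=4 src: inc=0.244898, refl=0.244898·0.428571=0.1050; V=-0.244898+0.244898+0.104956=0.1050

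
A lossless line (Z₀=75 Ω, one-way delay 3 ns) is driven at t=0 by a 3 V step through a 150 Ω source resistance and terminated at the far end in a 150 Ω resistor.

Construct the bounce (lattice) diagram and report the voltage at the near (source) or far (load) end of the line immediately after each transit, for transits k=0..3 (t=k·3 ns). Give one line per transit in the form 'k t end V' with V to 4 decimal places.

0 0 source 1.0000
1 3 load 1.3333
2 6 source 1.4444
3 9 load 1.4815

Γ_L=0.333333, Γ_S=0.333333; launch V₁=3·75/225=1.000000
k=0 src: V=1.0000
k=1 load: inc=1.000000, refl=1.000000·0.333333=0.3333; V=0.000000+1.000000+0.333333=1.3333
k=2 src: inc=0.333333, refl=0.333333·0.333333=0.1111; V=1.000000+0.333333+0.111111=1.4444
k=3 load: inc=0.111111, refl=0.111111·0.333333=0.0370; V=1.333333+0.111111+0.037037=1.4815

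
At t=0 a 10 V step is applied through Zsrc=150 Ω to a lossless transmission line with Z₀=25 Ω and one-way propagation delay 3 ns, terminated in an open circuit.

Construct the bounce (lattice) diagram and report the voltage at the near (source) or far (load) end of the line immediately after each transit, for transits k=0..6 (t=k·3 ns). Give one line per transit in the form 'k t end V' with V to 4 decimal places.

Γ_L=1.000000, Γ_S=0.714286; launch V₁=10·25/175=1.428571
k=0 src: V=1.4286
k=1 load: inc=1.428571, refl=1.428571·1.000000=1.4286; V=0.000000+1.428571+1.428571=2.8571
k=2 src: inc=1.428571, refl=1.428571·0.714286=1.0204; V=1.428571+1.428571+1.020408=3.8776
k=3 load: inc=1.020408, refl=1.020408·1.000000=1.0204; V=2.857143+1.020408+1.020408=4.8980
k=4 src: inc=1.020408, refl=1.020408·0.714286=0.7289; V=3.877551+1.020408+0.728863=5.6268
k=5 load: inc=0.728863, refl=0.728863·1.000000=0.7289; V=4.897959+0.728863+0.728863=6.3557
k=6 src: inc=0.728863, refl=0.728863·0.714286=0.5206; V=5.626822+0.728863+0.520616=6.8763

0 0 source 1.4286
1 3 load 2.8571
2 6 source 3.8776
3 9 load 4.8980
4 12 source 5.6268
5 15 load 6.3557
6 18 source 6.8763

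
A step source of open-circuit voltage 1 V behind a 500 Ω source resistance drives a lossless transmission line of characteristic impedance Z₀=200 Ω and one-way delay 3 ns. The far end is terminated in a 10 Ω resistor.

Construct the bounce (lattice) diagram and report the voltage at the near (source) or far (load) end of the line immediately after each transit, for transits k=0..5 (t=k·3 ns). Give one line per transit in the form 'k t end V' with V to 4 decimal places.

Γ_L=-0.904762, Γ_S=0.428571; launch V₁=1·200/700=0.285714
k=0 src: V=0.2857
k=1 load: inc=0.285714, refl=0.285714·-0.904762=-0.2585; V=0.000000+0.285714+-0.258503=0.0272
k=2 src: inc=-0.258503, refl=-0.258503·0.428571=-0.1108; V=0.285714+-0.258503+-0.110787=-0.0836
k=3 load: inc=-0.110787, refl=-0.110787·-0.904762=0.1002; V=0.027211+-0.110787+0.100236=0.0167
k=4 src: inc=0.100236, refl=0.100236·0.428571=0.0430; V=-0.083576+0.100236+0.042958=0.0596
k=5 load: inc=0.042958, refl=0.042958·-0.904762=-0.0389; V=0.016660+0.042958+-0.038867=0.0208

0 0 source 0.2857
1 3 load 0.0272
2 6 source -0.0836
3 9 load 0.0167
4 12 source 0.0596
5 15 load 0.0208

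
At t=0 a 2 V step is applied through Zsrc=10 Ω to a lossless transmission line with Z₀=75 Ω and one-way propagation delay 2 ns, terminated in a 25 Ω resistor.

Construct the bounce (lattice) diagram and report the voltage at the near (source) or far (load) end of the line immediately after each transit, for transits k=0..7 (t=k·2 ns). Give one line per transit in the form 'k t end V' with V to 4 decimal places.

Γ_L=-0.500000, Γ_S=-0.764706; launch V₁=2·75/85=1.764706
k=0 src: V=1.7647
k=1 load: inc=1.764706, refl=1.764706·-0.500000=-0.8824; V=0.000000+1.764706+-0.882353=0.8824
k=2 src: inc=-0.882353, refl=-0.882353·-0.764706=0.6747; V=1.764706+-0.882353+0.674740=1.5571
k=3 load: inc=0.674740, refl=0.674740·-0.500000=-0.3374; V=0.882353+0.674740+-0.337370=1.2197
k=4 src: inc=-0.337370, refl=-0.337370·-0.764706=0.2580; V=1.557093+-0.337370+0.257989=1.4777
k=5 load: inc=0.257989, refl=0.257989·-0.500000=-0.1290; V=1.219723+0.257989+-0.128995=1.3487
k=6 src: inc=-0.128995, refl=-0.128995·-0.764706=0.0986; V=1.477712+-0.128995+0.098643=1.4474
k=7 load: inc=0.098643, refl=0.098643·-0.500000=-0.0493; V=1.348718+0.098643+-0.049321=1.3980

0 0 source 1.7647
1 2 load 0.8824
2 4 source 1.5571
3 6 load 1.2197
4 8 source 1.4777
5 10 load 1.3487
6 12 source 1.4474
7 14 load 1.3980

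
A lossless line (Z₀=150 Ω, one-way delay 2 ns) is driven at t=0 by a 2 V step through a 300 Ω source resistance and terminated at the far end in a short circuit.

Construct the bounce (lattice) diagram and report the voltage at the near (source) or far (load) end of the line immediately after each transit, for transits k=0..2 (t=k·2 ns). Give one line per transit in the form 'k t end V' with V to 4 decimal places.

0 0 source 0.6667
1 2 load 0.0000
2 4 source -0.2222

Γ_L=-1.000000, Γ_S=0.333333; launch V₁=2·150/450=0.666667
k=0 src: V=0.6667
k=1 load: inc=0.666667, refl=0.666667·-1.000000=-0.6667; V=0.000000+0.666667+-0.666667=0.0000
k=2 src: inc=-0.666667, refl=-0.666667·0.333333=-0.2222; V=0.666667+-0.666667+-0.222222=-0.2222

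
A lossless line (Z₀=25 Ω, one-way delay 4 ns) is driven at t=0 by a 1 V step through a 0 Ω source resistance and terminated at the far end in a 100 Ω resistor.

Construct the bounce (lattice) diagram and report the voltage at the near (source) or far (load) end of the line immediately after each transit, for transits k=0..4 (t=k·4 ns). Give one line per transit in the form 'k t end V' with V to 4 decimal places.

0 0 source 1.0000
1 4 load 1.6000
2 8 source 1.0000
3 12 load 0.6400
4 16 source 1.0000

Γ_L=0.600000, Γ_S=-1.000000; launch V₁=1·25/25=1.000000
k=0 src: V=1.0000
k=1 load: inc=1.000000, refl=1.000000·0.600000=0.6000; V=0.000000+1.000000+0.600000=1.6000
k=2 src: inc=0.600000, refl=0.600000·-1.000000=-0.6000; V=1.000000+0.600000+-0.600000=1.0000
k=3 load: inc=-0.600000, refl=-0.600000·0.600000=-0.3600; V=1.600000+-0.600000+-0.360000=0.6400
k=4 src: inc=-0.360000, refl=-0.360000·-1.000000=0.3600; V=1.000000+-0.360000+0.360000=1.0000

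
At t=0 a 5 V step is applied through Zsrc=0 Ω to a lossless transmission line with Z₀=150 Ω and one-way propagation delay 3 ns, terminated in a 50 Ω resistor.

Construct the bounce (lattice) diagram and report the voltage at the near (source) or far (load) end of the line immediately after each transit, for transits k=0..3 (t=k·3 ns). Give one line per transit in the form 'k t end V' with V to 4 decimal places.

0 0 source 5.0000
1 3 load 2.5000
2 6 source 5.0000
3 9 load 3.7500

Γ_L=-0.500000, Γ_S=-1.000000; launch V₁=5·150/150=5.000000
k=0 src: V=5.0000
k=1 load: inc=5.000000, refl=5.000000·-0.500000=-2.5000; V=0.000000+5.000000+-2.500000=2.5000
k=2 src: inc=-2.500000, refl=-2.500000·-1.000000=2.5000; V=5.000000+-2.500000+2.500000=5.0000
k=3 load: inc=2.500000, refl=2.500000·-0.500000=-1.2500; V=2.500000+2.500000+-1.250000=3.7500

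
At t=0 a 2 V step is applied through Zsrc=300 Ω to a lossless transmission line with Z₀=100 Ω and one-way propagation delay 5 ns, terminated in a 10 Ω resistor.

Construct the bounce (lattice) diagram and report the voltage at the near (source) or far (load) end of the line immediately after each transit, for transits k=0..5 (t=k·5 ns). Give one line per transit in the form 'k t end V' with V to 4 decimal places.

0 0 source 0.5000
1 5 load 0.0909
2 10 source -0.1136
3 15 load 0.0537
4 20 source 0.1374
5 25 load 0.0689

Γ_L=-0.818182, Γ_S=0.500000; launch V₁=2·100/400=0.500000
k=0 src: V=0.5000
k=1 load: inc=0.500000, refl=0.500000·-0.818182=-0.4091; V=0.000000+0.500000+-0.409091=0.0909
k=2 src: inc=-0.409091, refl=-0.409091·0.500000=-0.2045; V=0.500000+-0.409091+-0.204545=-0.1136
k=3 load: inc=-0.204545, refl=-0.204545·-0.818182=0.1674; V=0.090909+-0.204545+0.167355=0.0537
k=4 src: inc=0.167355, refl=0.167355·0.500000=0.0837; V=-0.113636+0.167355+0.083678=0.1374
k=5 load: inc=0.083678, refl=0.083678·-0.818182=-0.0685; V=0.053719+0.083678+-0.068464=0.0689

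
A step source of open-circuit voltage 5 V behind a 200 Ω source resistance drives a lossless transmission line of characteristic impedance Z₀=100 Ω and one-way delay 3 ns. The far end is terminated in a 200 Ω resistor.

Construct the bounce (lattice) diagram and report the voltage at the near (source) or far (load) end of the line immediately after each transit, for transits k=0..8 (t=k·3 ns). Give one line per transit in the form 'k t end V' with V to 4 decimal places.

Γ_L=0.333333, Γ_S=0.333333; launch V₁=5·100/300=1.666667
k=0 src: V=1.6667
k=1 load: inc=1.666667, refl=1.666667·0.333333=0.5556; V=0.000000+1.666667+0.555556=2.2222
k=2 src: inc=0.555556, refl=0.555556·0.333333=0.1852; V=1.666667+0.555556+0.185185=2.4074
k=3 load: inc=0.185185, refl=0.185185·0.333333=0.0617; V=2.222222+0.185185+0.061728=2.4691
k=4 src: inc=0.061728, refl=0.061728·0.333333=0.0206; V=2.407407+0.061728+0.020576=2.4897
k=5 load: inc=0.020576, refl=0.020576·0.333333=0.0069; V=2.469136+0.020576+0.006859=2.4966
k=6 src: inc=0.006859, refl=0.006859·0.333333=0.0023; V=2.489712+0.006859+0.002286=2.4989
k=7 load: inc=0.002286, refl=0.002286·0.333333=0.0008; V=2.496571+0.002286+0.000762=2.4996
k=8 src: inc=0.000762, refl=0.000762·0.333333=0.0003; V=2.498857+0.000762+0.000254=2.4999

0 0 source 1.6667
1 3 load 2.2222
2 6 source 2.4074
3 9 load 2.4691
4 12 source 2.4897
5 15 load 2.4966
6 18 source 2.4989
7 21 load 2.4996
8 24 source 2.4999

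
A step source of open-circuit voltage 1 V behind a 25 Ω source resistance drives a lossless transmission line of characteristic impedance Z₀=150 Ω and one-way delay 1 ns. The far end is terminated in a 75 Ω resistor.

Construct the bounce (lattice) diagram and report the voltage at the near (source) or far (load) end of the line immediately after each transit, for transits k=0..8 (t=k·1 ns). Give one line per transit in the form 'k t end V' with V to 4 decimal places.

0 0 source 0.8571
1 1 load 0.5714
2 2 source 0.7755
3 3 load 0.7075
4 4 source 0.7561
5 5 load 0.7399
6 6 source 0.7514
7 7 load 0.7476
8 8 source 0.7503

Γ_L=-0.333333, Γ_S=-0.714286; launch V₁=1·150/175=0.857143
k=0 src: V=0.8571
k=1 load: inc=0.857143, refl=0.857143·-0.333333=-0.2857; V=0.000000+0.857143+-0.285714=0.5714
k=2 src: inc=-0.285714, refl=-0.285714·-0.714286=0.2041; V=0.857143+-0.285714+0.204082=0.7755
k=3 load: inc=0.204082, refl=0.204082·-0.333333=-0.0680; V=0.571429+0.204082+-0.068027=0.7075
k=4 src: inc=-0.068027, refl=-0.068027·-0.714286=0.0486; V=0.775510+-0.068027+0.048591=0.7561
k=5 load: inc=0.048591, refl=0.048591·-0.333333=-0.0162; V=0.707483+0.048591+-0.016197=0.7399
k=6 src: inc=-0.016197, refl=-0.016197·-0.714286=0.0116; V=0.756074+-0.016197+0.011569=0.7514
k=7 load: inc=0.011569, refl=0.011569·-0.333333=-0.0039; V=0.739877+0.011569+-0.003856=0.7476
k=8 src: inc=-0.003856, refl=-0.003856·-0.714286=0.0028; V=0.751446+-0.003856+0.002755=0.7503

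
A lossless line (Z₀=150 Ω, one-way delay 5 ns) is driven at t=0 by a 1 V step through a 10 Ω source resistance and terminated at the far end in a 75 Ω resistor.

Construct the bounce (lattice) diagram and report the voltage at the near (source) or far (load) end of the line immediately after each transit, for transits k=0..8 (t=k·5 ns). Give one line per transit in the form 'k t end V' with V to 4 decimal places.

Γ_L=-0.333333, Γ_S=-0.875000; launch V₁=1·150/160=0.937500
k=0 src: V=0.9375
k=1 load: inc=0.937500, refl=0.937500·-0.333333=-0.3125; V=0.000000+0.937500+-0.312500=0.6250
k=2 src: inc=-0.312500, refl=-0.312500·-0.875000=0.2734; V=0.937500+-0.312500+0.273438=0.8984
k=3 load: inc=0.273438, refl=0.273438·-0.333333=-0.0911; V=0.625000+0.273438+-0.091146=0.8073
k=4 src: inc=-0.091146, refl=-0.091146·-0.875000=0.0798; V=0.898438+-0.091146+0.079753=0.8870
k=5 load: inc=0.079753, refl=0.079753·-0.333333=-0.0266; V=0.807292+0.079753+-0.026584=0.8605
k=6 src: inc=-0.026584, refl=-0.026584·-0.875000=0.0233; V=0.887044+-0.026584+0.023261=0.8837
k=7 load: inc=0.023261, refl=0.023261·-0.333333=-0.0078; V=0.860460+0.023261+-0.007754=0.8760
k=8 src: inc=-0.007754, refl=-0.007754·-0.875000=0.0068; V=0.883721+-0.007754+0.006785=0.8828

0 0 source 0.9375
1 5 load 0.6250
2 10 source 0.8984
3 15 load 0.8073
4 20 source 0.8870
5 25 load 0.8605
6 30 source 0.8837
7 35 load 0.8760
8 40 source 0.8828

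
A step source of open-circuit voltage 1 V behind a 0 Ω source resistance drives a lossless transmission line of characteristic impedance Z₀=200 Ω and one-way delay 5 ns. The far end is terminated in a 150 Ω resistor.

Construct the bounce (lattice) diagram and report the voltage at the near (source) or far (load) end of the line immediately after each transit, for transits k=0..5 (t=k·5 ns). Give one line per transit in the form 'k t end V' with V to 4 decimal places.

0 0 source 1.0000
1 5 load 0.8571
2 10 source 1.0000
3 15 load 0.9796
4 20 source 1.0000
5 25 load 0.9971

Γ_L=-0.142857, Γ_S=-1.000000; launch V₁=1·200/200=1.000000
k=0 src: V=1.0000
k=1 load: inc=1.000000, refl=1.000000·-0.142857=-0.1429; V=0.000000+1.000000+-0.142857=0.8571
k=2 src: inc=-0.142857, refl=-0.142857·-1.000000=0.1429; V=1.000000+-0.142857+0.142857=1.0000
k=3 load: inc=0.142857, refl=0.142857·-0.142857=-0.0204; V=0.857143+0.142857+-0.020408=0.9796
k=4 src: inc=-0.020408, refl=-0.020408·-1.000000=0.0204; V=1.000000+-0.020408+0.020408=1.0000
k=5 load: inc=0.020408, refl=0.020408·-0.142857=-0.0029; V=0.979592+0.020408+-0.002915=0.9971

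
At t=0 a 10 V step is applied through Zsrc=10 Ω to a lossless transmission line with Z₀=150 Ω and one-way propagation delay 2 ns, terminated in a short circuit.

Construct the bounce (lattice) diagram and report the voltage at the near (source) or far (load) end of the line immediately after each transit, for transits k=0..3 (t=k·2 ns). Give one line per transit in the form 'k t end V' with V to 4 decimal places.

Γ_L=-1.000000, Γ_S=-0.875000; launch V₁=10·150/160=9.375000
k=0 src: V=9.3750
k=1 load: inc=9.375000, refl=9.375000·-1.000000=-9.3750; V=0.000000+9.375000+-9.375000=0.0000
k=2 src: inc=-9.375000, refl=-9.375000·-0.875000=8.2031; V=9.375000+-9.375000+8.203125=8.2031
k=3 load: inc=8.203125, refl=8.203125·-1.000000=-8.2031; V=0.000000+8.203125+-8.203125=0.0000

0 0 source 9.3750
1 2 load 0.0000
2 4 source 8.2031
3 6 load 0.0000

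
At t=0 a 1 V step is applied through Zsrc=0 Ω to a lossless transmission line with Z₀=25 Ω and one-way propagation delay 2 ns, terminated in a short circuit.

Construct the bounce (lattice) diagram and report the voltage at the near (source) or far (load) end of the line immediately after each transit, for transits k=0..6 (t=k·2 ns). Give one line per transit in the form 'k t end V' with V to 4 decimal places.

Γ_L=-1.000000, Γ_S=-1.000000; launch V₁=1·25/25=1.000000
k=0 src: V=1.0000
k=1 load: inc=1.000000, refl=1.000000·-1.000000=-1.0000; V=0.000000+1.000000+-1.000000=0.0000
k=2 src: inc=-1.000000, refl=-1.000000·-1.000000=1.0000; V=1.000000+-1.000000+1.000000=1.0000
k=3 load: inc=1.000000, refl=1.000000·-1.000000=-1.0000; V=0.000000+1.000000+-1.000000=0.0000
k=4 src: inc=-1.000000, refl=-1.000000·-1.000000=1.0000; V=1.000000+-1.000000+1.000000=1.0000
k=5 load: inc=1.000000, refl=1.000000·-1.000000=-1.0000; V=0.000000+1.000000+-1.000000=0.0000
k=6 src: inc=-1.000000, refl=-1.000000·-1.000000=1.0000; V=1.000000+-1.000000+1.000000=1.0000

0 0 source 1.0000
1 2 load 0.0000
2 4 source 1.0000
3 6 load 0.0000
4 8 source 1.0000
5 10 load 0.0000
6 12 source 1.0000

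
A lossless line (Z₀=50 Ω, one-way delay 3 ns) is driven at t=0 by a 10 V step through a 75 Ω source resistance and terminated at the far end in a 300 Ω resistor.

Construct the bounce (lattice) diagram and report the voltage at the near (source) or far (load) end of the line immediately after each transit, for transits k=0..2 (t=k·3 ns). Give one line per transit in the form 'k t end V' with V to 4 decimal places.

0 0 source 4.0000
1 3 load 6.8571
2 6 source 7.4286

Γ_L=0.714286, Γ_S=0.200000; launch V₁=10·50/125=4.000000
k=0 src: V=4.0000
k=1 load: inc=4.000000, refl=4.000000·0.714286=2.8571; V=0.000000+4.000000+2.857143=6.8571
k=2 src: inc=2.857143, refl=2.857143·0.200000=0.5714; V=4.000000+2.857143+0.571429=7.4286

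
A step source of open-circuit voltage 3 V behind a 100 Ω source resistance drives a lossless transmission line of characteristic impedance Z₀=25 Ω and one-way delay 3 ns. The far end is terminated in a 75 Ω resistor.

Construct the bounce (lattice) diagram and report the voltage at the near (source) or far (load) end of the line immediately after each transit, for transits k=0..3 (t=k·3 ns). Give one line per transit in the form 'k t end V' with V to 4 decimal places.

0 0 source 0.6000
1 3 load 0.9000
2 6 source 1.0800
3 9 load 1.1700

Γ_L=0.500000, Γ_S=0.600000; launch V₁=3·25/125=0.600000
k=0 src: V=0.6000
k=1 load: inc=0.600000, refl=0.600000·0.500000=0.3000; V=0.000000+0.600000+0.300000=0.9000
k=2 src: inc=0.300000, refl=0.300000·0.600000=0.1800; V=0.600000+0.300000+0.180000=1.0800
k=3 load: inc=0.180000, refl=0.180000·0.500000=0.0900; V=0.900000+0.180000+0.090000=1.1700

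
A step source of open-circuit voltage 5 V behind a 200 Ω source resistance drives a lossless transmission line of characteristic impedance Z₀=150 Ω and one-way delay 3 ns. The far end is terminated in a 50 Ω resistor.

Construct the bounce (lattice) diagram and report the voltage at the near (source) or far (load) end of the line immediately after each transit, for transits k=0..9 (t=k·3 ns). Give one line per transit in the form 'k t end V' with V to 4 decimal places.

Γ_L=-0.500000, Γ_S=0.142857; launch V₁=5·150/350=2.142857
k=0 src: V=2.1429
k=1 load: inc=2.142857, refl=2.142857·-0.500000=-1.0714; V=0.000000+2.142857+-1.071429=1.0714
k=2 src: inc=-1.071429, refl=-1.071429·0.142857=-0.1531; V=2.142857+-1.071429+-0.153061=0.9184
k=3 load: inc=-0.153061, refl=-0.153061·-0.500000=0.0765; V=1.071429+-0.153061+0.076531=0.9949
k=4 src: inc=0.076531, refl=0.076531·0.142857=0.0109; V=0.918367+0.076531+0.010933=1.0058
k=5 load: inc=0.010933, refl=0.010933·-0.500000=-0.0055; V=0.994898+0.010933+-0.005466=1.0004
k=6 src: inc=-0.005466, refl=-0.005466·0.142857=-0.0008; V=1.005831+-0.005466+-0.000781=0.9996
k=7 load: inc=-0.000781, refl=-0.000781·-0.500000=0.0004; V=1.000364+-0.000781+0.000390=1.0000
k=8 src: inc=0.000390, refl=0.000390·0.142857=0.0001; V=0.999584+0.000390+0.000056=1.0000
k=9 load: inc=0.000056, refl=0.000056·-0.500000=-0.0000; V=0.999974+0.000056+-0.000028=1.0000

0 0 source 2.1429
1 3 load 1.0714
2 6 source 0.9184
3 9 load 0.9949
4 12 source 1.0058
5 15 load 1.0004
6 18 source 0.9996
7 21 load 1.0000
8 24 source 1.0000
9 27 load 1.0000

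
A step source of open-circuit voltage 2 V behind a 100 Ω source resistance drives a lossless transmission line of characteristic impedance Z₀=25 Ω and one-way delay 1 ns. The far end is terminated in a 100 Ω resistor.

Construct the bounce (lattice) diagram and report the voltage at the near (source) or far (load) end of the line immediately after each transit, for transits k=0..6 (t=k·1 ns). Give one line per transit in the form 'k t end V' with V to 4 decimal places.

0 0 source 0.4000
1 1 load 0.6400
2 2 source 0.7840
3 3 load 0.8704
4 4 source 0.9222
5 5 load 0.9533
6 6 source 0.9720

Γ_L=0.600000, Γ_S=0.600000; launch V₁=2·25/125=0.400000
k=0 src: V=0.4000
k=1 load: inc=0.400000, refl=0.400000·0.600000=0.2400; V=0.000000+0.400000+0.240000=0.6400
k=2 src: inc=0.240000, refl=0.240000·0.600000=0.1440; V=0.400000+0.240000+0.144000=0.7840
k=3 load: inc=0.144000, refl=0.144000·0.600000=0.0864; V=0.640000+0.144000+0.086400=0.8704
k=4 src: inc=0.086400, refl=0.086400·0.600000=0.0518; V=0.784000+0.086400+0.051840=0.9222
k=5 load: inc=0.051840, refl=0.051840·0.600000=0.0311; V=0.870400+0.051840+0.031104=0.9533
k=6 src: inc=0.031104, refl=0.031104·0.600000=0.0187; V=0.922240+0.031104+0.018662=0.9720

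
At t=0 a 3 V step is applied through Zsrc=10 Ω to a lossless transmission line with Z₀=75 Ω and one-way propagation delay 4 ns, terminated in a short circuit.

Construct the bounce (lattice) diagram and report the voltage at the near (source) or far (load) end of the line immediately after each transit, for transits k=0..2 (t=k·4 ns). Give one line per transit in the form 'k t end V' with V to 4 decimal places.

Γ_L=-1.000000, Γ_S=-0.764706; launch V₁=3·75/85=2.647059
k=0 src: V=2.6471
k=1 load: inc=2.647059, refl=2.647059·-1.000000=-2.6471; V=0.000000+2.647059+-2.647059=0.0000
k=2 src: inc=-2.647059, refl=-2.647059·-0.764706=2.0242; V=2.647059+-2.647059+2.024221=2.0242

0 0 source 2.6471
1 4 load 0.0000
2 8 source 2.0242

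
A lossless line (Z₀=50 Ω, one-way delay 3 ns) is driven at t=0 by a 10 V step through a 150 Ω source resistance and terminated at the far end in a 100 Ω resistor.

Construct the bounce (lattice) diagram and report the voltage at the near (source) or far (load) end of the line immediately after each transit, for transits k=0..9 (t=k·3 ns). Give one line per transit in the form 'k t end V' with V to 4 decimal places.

0 0 source 2.5000
1 3 load 3.3333
2 6 source 3.7500
3 9 load 3.8889
4 12 source 3.9583
5 15 load 3.9815
6 18 source 3.9931
7 21 load 3.9969
8 24 source 3.9988
9 27 load 3.9995

Γ_L=0.333333, Γ_S=0.500000; launch V₁=10·50/200=2.500000
k=0 src: V=2.5000
k=1 load: inc=2.500000, refl=2.500000·0.333333=0.8333; V=0.000000+2.500000+0.833333=3.3333
k=2 src: inc=0.833333, refl=0.833333·0.500000=0.4167; V=2.500000+0.833333+0.416667=3.7500
k=3 load: inc=0.416667, refl=0.416667·0.333333=0.1389; V=3.333333+0.416667+0.138889=3.8889
k=4 src: inc=0.138889, refl=0.138889·0.500000=0.0694; V=3.750000+0.138889+0.069444=3.9583
k=5 load: inc=0.069444, refl=0.069444·0.333333=0.0231; V=3.888889+0.069444+0.023148=3.9815
k=6 src: inc=0.023148, refl=0.023148·0.500000=0.0116; V=3.958333+0.023148+0.011574=3.9931
k=7 load: inc=0.011574, refl=0.011574·0.333333=0.0039; V=3.981481+0.011574+0.003858=3.9969
k=8 src: inc=0.003858, refl=0.003858·0.500000=0.0019; V=3.993056+0.003858+0.001929=3.9988
k=9 load: inc=0.001929, refl=0.001929·0.333333=0.0006; V=3.996914+0.001929+0.000643=3.9995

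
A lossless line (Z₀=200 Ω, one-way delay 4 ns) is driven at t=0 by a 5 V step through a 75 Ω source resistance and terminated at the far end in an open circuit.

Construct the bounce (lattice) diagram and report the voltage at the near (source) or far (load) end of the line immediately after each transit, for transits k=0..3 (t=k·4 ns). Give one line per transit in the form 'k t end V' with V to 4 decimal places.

Γ_L=1.000000, Γ_S=-0.454545; launch V₁=5·200/275=3.636364
k=0 src: V=3.6364
k=1 load: inc=3.636364, refl=3.636364·1.000000=3.6364; V=0.000000+3.636364+3.636364=7.2727
k=2 src: inc=3.636364, refl=3.636364·-0.454545=-1.6529; V=3.636364+3.636364+-1.652893=5.6198
k=3 load: inc=-1.652893, refl=-1.652893·1.000000=-1.6529; V=7.272727+-1.652893+-1.652893=3.9669

0 0 source 3.6364
1 4 load 7.2727
2 8 source 5.6198
3 12 load 3.9669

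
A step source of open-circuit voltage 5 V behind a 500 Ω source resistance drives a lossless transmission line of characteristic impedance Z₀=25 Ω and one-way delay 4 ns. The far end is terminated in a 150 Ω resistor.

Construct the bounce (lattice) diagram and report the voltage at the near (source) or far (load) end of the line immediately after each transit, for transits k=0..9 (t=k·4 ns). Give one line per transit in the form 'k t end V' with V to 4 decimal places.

0 0 source 0.2381
1 4 load 0.4082
2 8 source 0.5620
3 12 load 0.6719
4 16 source 0.7714
5 20 load 0.8424
6 24 source 0.9067
7 28 load 0.9526
8 32 source 0.9941
9 36 load 1.0238

Γ_L=0.714286, Γ_S=0.904762; launch V₁=5·25/525=0.238095
k=0 src: V=0.2381
k=1 load: inc=0.238095, refl=0.238095·0.714286=0.1701; V=0.000000+0.238095+0.170068=0.4082
k=2 src: inc=0.170068, refl=0.170068·0.904762=0.1539; V=0.238095+0.170068+0.153871=0.5620
k=3 load: inc=0.153871, refl=0.153871·0.714286=0.1099; V=0.408163+0.153871+0.109908=0.6719
k=4 src: inc=0.109908, refl=0.109908·0.904762=0.0994; V=0.562034+0.109908+0.099440=0.7714
k=5 load: inc=0.099440, refl=0.099440·0.714286=0.0710; V=0.671942+0.099440+0.071029=0.8424
k=6 src: inc=0.071029, refl=0.071029·0.904762=0.0643; V=0.771383+0.071029+0.064264=0.9067
k=7 load: inc=0.064264, refl=0.064264·0.714286=0.0459; V=0.842412+0.064264+0.045903=0.9526
k=8 src: inc=0.045903, refl=0.045903·0.904762=0.0415; V=0.906676+0.045903+0.041531=0.9941
k=9 load: inc=0.041531, refl=0.041531·0.714286=0.0297; V=0.952579+0.041531+0.029665=1.0238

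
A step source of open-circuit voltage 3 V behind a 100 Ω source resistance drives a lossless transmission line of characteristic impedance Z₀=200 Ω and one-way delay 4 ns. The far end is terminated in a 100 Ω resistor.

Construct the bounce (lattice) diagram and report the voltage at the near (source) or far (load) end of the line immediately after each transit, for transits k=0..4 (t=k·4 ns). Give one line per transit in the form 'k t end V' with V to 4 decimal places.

0 0 source 2.0000
1 4 load 1.3333
2 8 source 1.5556
3 12 load 1.4815
4 16 source 1.5062

Γ_L=-0.333333, Γ_S=-0.333333; launch V₁=3·200/300=2.000000
k=0 src: V=2.0000
k=1 load: inc=2.000000, refl=2.000000·-0.333333=-0.6667; V=0.000000+2.000000+-0.666667=1.3333
k=2 src: inc=-0.666667, refl=-0.666667·-0.333333=0.2222; V=2.000000+-0.666667+0.222222=1.5556
k=3 load: inc=0.222222, refl=0.222222·-0.333333=-0.0741; V=1.333333+0.222222+-0.074074=1.4815
k=4 src: inc=-0.074074, refl=-0.074074·-0.333333=0.0247; V=1.555556+-0.074074+0.024691=1.5062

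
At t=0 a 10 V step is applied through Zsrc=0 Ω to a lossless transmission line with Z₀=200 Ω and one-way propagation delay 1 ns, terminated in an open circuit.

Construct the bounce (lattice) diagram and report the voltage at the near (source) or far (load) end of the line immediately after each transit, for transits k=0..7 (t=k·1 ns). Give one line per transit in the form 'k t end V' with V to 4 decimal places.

Γ_L=1.000000, Γ_S=-1.000000; launch V₁=10·200/200=10.000000
k=0 src: V=10.0000
k=1 load: inc=10.000000, refl=10.000000·1.000000=10.0000; V=0.000000+10.000000+10.000000=20.0000
k=2 src: inc=10.000000, refl=10.000000·-1.000000=-10.0000; V=10.000000+10.000000+-10.000000=10.0000
k=3 load: inc=-10.000000, refl=-10.000000·1.000000=-10.0000; V=20.000000+-10.000000+-10.000000=0.0000
k=4 src: inc=-10.000000, refl=-10.000000·-1.000000=10.0000; V=10.000000+-10.000000+10.000000=10.0000
k=5 load: inc=10.000000, refl=10.000000·1.000000=10.0000; V=0.000000+10.000000+10.000000=20.0000
k=6 src: inc=10.000000, refl=10.000000·-1.000000=-10.0000; V=10.000000+10.000000+-10.000000=10.0000
k=7 load: inc=-10.000000, refl=-10.000000·1.000000=-10.0000; V=20.000000+-10.000000+-10.000000=0.0000

0 0 source 10.0000
1 1 load 20.0000
2 2 source 10.0000
3 3 load 0.0000
4 4 source 10.0000
5 5 load 20.0000
6 6 source 10.0000
7 7 load 0.0000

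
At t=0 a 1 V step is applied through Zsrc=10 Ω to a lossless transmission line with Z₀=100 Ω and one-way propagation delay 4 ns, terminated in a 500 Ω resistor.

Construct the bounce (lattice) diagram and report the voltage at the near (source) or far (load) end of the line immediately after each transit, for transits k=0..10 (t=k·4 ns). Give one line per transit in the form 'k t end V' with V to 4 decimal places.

Γ_L=0.666667, Γ_S=-0.818182; launch V₁=1·100/110=0.909091
k=0 src: V=0.9091
k=1 load: inc=0.909091, refl=0.909091·0.666667=0.6061; V=0.000000+0.909091+0.606061=1.5152
k=2 src: inc=0.606061, refl=0.606061·-0.818182=-0.4959; V=0.909091+0.606061+-0.495868=1.0193
k=3 load: inc=-0.495868, refl=-0.495868·0.666667=-0.3306; V=1.515152+-0.495868+-0.330579=0.6887
k=4 src: inc=-0.330579, refl=-0.330579·-0.818182=0.2705; V=1.019284+-0.330579+0.270473=0.9592
k=5 load: inc=0.270473, refl=0.270473·0.666667=0.1803; V=0.688705+0.270473+0.180316=1.1395
k=6 src: inc=0.180316, refl=0.180316·-0.818182=-0.1475; V=0.959179+0.180316+-0.147531=0.9920
k=7 load: inc=-0.147531, refl=-0.147531·0.666667=-0.0984; V=1.139494+-0.147531+-0.098354=0.8936
k=8 src: inc=-0.098354, refl=-0.098354·-0.818182=0.0805; V=0.991963+-0.098354+0.080471=0.9741
k=9 load: inc=0.080471, refl=0.080471·0.666667=0.0536; V=0.893609+0.080471+0.053648=1.0277
k=10 src: inc=0.053648, refl=0.053648·-0.818182=-0.0439; V=0.974081+0.053648+-0.043893=0.9838

0 0 source 0.9091
1 4 load 1.5152
2 8 source 1.0193
3 12 load 0.6887
4 16 source 0.9592
5 20 load 1.1395
6 24 source 0.9920
7 28 load 0.8936
8 32 source 0.9741
9 36 load 1.0277
10 40 source 0.9838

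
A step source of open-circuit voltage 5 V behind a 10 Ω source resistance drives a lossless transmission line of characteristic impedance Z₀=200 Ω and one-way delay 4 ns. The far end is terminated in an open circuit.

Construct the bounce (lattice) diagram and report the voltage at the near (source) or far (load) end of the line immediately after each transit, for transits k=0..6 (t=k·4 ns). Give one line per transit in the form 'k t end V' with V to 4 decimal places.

0 0 source 4.7619
1 4 load 9.5238
2 8 source 5.2154
3 12 load 0.9070
4 16 source 4.8051
5 20 load 8.7032
6 24 source 5.1763

Γ_L=1.000000, Γ_S=-0.904762; launch V₁=5·200/210=4.761905
k=0 src: V=4.7619
k=1 load: inc=4.761905, refl=4.761905·1.000000=4.7619; V=0.000000+4.761905+4.761905=9.5238
k=2 src: inc=4.761905, refl=4.761905·-0.904762=-4.3084; V=4.761905+4.761905+-4.308390=5.2154
k=3 load: inc=-4.308390, refl=-4.308390·1.000000=-4.3084; V=9.523810+-4.308390+-4.308390=0.9070
k=4 src: inc=-4.308390, refl=-4.308390·-0.904762=3.8981; V=5.215420+-4.308390+3.898067=4.8051
k=5 load: inc=3.898067, refl=3.898067·1.000000=3.8981; V=0.907029+3.898067+3.898067=8.7032
k=6 src: inc=3.898067, refl=3.898067·-0.904762=-3.5268; V=4.805097+3.898067+-3.526823=5.1763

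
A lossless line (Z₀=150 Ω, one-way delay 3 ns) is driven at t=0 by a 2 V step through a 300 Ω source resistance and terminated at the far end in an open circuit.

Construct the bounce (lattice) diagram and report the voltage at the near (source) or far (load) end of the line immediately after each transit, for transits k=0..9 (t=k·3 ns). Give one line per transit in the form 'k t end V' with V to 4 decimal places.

0 0 source 0.6667
1 3 load 1.3333
2 6 source 1.5556
3 9 load 1.7778
4 12 source 1.8519
5 15 load 1.9259
6 18 source 1.9506
7 21 load 1.9753
8 24 source 1.9835
9 27 load 1.9918

Γ_L=1.000000, Γ_S=0.333333; launch V₁=2·150/450=0.666667
k=0 src: V=0.6667
k=1 load: inc=0.666667, refl=0.666667·1.000000=0.6667; V=0.000000+0.666667+0.666667=1.3333
k=2 src: inc=0.666667, refl=0.666667·0.333333=0.2222; V=0.666667+0.666667+0.222222=1.5556
k=3 load: inc=0.222222, refl=0.222222·1.000000=0.2222; V=1.333333+0.222222+0.222222=1.7778
k=4 src: inc=0.222222, refl=0.222222·0.333333=0.0741; V=1.555556+0.222222+0.074074=1.8519
k=5 load: inc=0.074074, refl=0.074074·1.000000=0.0741; V=1.777778+0.074074+0.074074=1.9259
k=6 src: inc=0.074074, refl=0.074074·0.333333=0.0247; V=1.851852+0.074074+0.024691=1.9506
k=7 load: inc=0.024691, refl=0.024691·1.000000=0.0247; V=1.925926+0.024691+0.024691=1.9753
k=8 src: inc=0.024691, refl=0.024691·0.333333=0.0082; V=1.950617+0.024691+0.008230=1.9835
k=9 load: inc=0.008230, refl=0.008230·1.000000=0.0082; V=1.975309+0.008230+0.008230=1.9918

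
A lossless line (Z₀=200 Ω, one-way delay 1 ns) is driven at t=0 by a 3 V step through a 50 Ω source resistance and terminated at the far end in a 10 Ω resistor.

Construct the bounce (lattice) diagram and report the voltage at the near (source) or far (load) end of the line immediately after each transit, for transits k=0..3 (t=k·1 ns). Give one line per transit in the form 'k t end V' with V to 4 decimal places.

0 0 source 2.4000
1 1 load 0.2286
2 2 source 1.5314
3 3 load 0.3527

Γ_L=-0.904762, Γ_S=-0.600000; launch V₁=3·200/250=2.400000
k=0 src: V=2.4000
k=1 load: inc=2.400000, refl=2.400000·-0.904762=-2.1714; V=0.000000+2.400000+-2.171429=0.2286
k=2 src: inc=-2.171429, refl=-2.171429·-0.600000=1.3029; V=2.400000+-2.171429+1.302857=1.5314
k=3 load: inc=1.302857, refl=1.302857·-0.904762=-1.1788; V=0.228571+1.302857+-1.178776=0.3527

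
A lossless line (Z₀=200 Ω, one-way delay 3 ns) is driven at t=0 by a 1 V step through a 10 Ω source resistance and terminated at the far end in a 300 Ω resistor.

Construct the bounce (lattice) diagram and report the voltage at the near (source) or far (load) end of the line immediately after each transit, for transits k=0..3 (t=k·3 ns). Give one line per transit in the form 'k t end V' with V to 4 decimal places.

Γ_L=0.200000, Γ_S=-0.904762; launch V₁=1·200/210=0.952381
k=0 src: V=0.9524
k=1 load: inc=0.952381, refl=0.952381·0.200000=0.1905; V=0.000000+0.952381+0.190476=1.1429
k=2 src: inc=0.190476, refl=0.190476·-0.904762=-0.1723; V=0.952381+0.190476+-0.172336=0.9705
k=3 load: inc=-0.172336, refl=-0.172336·0.200000=-0.0345; V=1.142857+-0.172336+-0.034467=0.9361

0 0 source 0.9524
1 3 load 1.1429
2 6 source 0.9705
3 9 load 0.9361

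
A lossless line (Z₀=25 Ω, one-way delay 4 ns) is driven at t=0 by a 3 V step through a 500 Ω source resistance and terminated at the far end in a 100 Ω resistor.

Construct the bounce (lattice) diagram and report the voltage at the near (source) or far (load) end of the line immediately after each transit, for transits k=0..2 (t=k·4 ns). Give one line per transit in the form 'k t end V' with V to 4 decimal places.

Γ_L=0.600000, Γ_S=0.904762; launch V₁=3·25/525=0.142857
k=0 src: V=0.1429
k=1 load: inc=0.142857, refl=0.142857·0.600000=0.0857; V=0.000000+0.142857+0.085714=0.2286
k=2 src: inc=0.085714, refl=0.085714·0.904762=0.0776; V=0.142857+0.085714+0.077551=0.3061

0 0 source 0.1429
1 4 load 0.2286
2 8 source 0.3061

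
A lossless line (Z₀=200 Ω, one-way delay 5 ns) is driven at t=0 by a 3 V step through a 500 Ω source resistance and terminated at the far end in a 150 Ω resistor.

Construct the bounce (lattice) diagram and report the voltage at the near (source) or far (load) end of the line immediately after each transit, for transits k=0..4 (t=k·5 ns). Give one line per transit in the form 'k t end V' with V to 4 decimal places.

Γ_L=-0.142857, Γ_S=0.428571; launch V₁=3·200/700=0.857143
k=0 src: V=0.8571
k=1 load: inc=0.857143, refl=0.857143·-0.142857=-0.1224; V=0.000000+0.857143+-0.122449=0.7347
k=2 src: inc=-0.122449, refl=-0.122449·0.428571=-0.0525; V=0.857143+-0.122449+-0.052478=0.6822
k=3 load: inc=-0.052478, refl=-0.052478·-0.142857=0.0075; V=0.734694+-0.052478+0.007497=0.6897
k=4 src: inc=0.007497, refl=0.007497·0.428571=0.0032; V=0.682216+0.007497+0.003213=0.6929

0 0 source 0.8571
1 5 load 0.7347
2 10 source 0.6822
3 15 load 0.6897
4 20 source 0.6929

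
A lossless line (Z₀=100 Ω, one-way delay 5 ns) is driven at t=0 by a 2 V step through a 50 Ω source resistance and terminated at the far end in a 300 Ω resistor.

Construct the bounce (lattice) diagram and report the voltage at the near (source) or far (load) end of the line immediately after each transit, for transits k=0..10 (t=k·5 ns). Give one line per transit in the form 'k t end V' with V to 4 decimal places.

0 0 source 1.3333
1 5 load 2.0000
2 10 source 1.7778
3 15 load 1.6667
4 20 source 1.7037
5 25 load 1.7222
6 30 source 1.7160
7 35 load 1.7130
8 40 source 1.7140
9 45 load 1.7145
10 50 source 1.7143

Γ_L=0.500000, Γ_S=-0.333333; launch V₁=2·100/150=1.333333
k=0 src: V=1.3333
k=1 load: inc=1.333333, refl=1.333333·0.500000=0.6667; V=0.000000+1.333333+0.666667=2.0000
k=2 src: inc=0.666667, refl=0.666667·-0.333333=-0.2222; V=1.333333+0.666667+-0.222222=1.7778
k=3 load: inc=-0.222222, refl=-0.222222·0.500000=-0.1111; V=2.000000+-0.222222+-0.111111=1.6667
k=4 src: inc=-0.111111, refl=-0.111111·-0.333333=0.0370; V=1.777778+-0.111111+0.037037=1.7037
k=5 load: inc=0.037037, refl=0.037037·0.500000=0.0185; V=1.666667+0.037037+0.018519=1.7222
k=6 src: inc=0.018519, refl=0.018519·-0.333333=-0.0062; V=1.703704+0.018519+-0.006173=1.7160
k=7 load: inc=-0.006173, refl=-0.006173·0.500000=-0.0031; V=1.722222+-0.006173+-0.003086=1.7130
k=8 src: inc=-0.003086, refl=-0.003086·-0.333333=0.0010; V=1.716049+-0.003086+0.001029=1.7140
k=9 load: inc=0.001029, refl=0.001029·0.500000=0.0005; V=1.712963+0.001029+0.000514=1.7145
k=10 src: inc=0.000514, refl=0.000514·-0.333333=-0.0002; V=1.713992+0.000514+-0.000171=1.7143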